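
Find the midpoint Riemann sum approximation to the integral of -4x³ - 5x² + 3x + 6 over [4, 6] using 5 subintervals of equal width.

-1249.6

Δx = (6 − 4)/5 = 0.4.
Midpoints: 4.2, 4.6, 5, 5.4, 5.8.
f(4.2) = -365.952, f(4.6) = -475.344, f(5) = -604, f(5.4) = -753.456, f(5.8) = -925.248.
Sum = Δx · [f(4.2) + f(4.6) + f(5) + f(5.4) + f(5.8)].
Sum = -1249.6.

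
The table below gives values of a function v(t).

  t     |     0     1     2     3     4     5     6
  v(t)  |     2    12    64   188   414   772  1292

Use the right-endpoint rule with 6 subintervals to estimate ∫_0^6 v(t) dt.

2742

Δt = 1.
Sum = 1·[12 + 64 + 188 + 414 + 772 + 1292] = 2742.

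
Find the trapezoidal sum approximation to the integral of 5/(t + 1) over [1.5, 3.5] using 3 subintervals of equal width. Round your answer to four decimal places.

2.9592

Δt = (3.5 − 1.5)/3 = 2/3.
f(1.5) = 2, f(13/6) = 30/19, f(17/6) = 30/23, f(3.5) = 10/9.
T_3 = (Δt/2)·[f(t_0) + 2f(t_1) + 2f(t_2) + f(t_3)].
Sum ≈ 2.9592.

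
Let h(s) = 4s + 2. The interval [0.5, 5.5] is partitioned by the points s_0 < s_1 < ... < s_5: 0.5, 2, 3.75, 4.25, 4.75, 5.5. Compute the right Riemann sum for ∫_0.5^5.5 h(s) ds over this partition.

Subinterval widths: 1.5, 1.75, 0.5, 0.5, 0.75.
Right endpoints: 2, 3.75, 4.25, 4.75, 5.5.
h(2) = 10, h(3.75) = 17, h(4.25) = 19, h(4.75) = 21, h(5.5) = 24.
Sum = Σ Δs_i · h(s_i).
Sum = 82.75.

82.75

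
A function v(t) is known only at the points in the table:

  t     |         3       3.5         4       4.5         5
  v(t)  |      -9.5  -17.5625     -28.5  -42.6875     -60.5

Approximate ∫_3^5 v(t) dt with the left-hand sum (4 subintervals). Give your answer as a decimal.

-49.125

Δt = 0.5.
Sum = 0.5·[(-9.5) + (-17.5625) + (-28.5) + (-42.6875)] = -49.125.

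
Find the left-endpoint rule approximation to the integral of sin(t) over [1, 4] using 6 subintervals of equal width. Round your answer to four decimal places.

Δt = (4 − 1)/6 = 0.5.
Left endpoints: 1, 1.5, 2, 2.5, 3, 3.5.
f(1) ≈ 0.8415, f(1.5) ≈ 0.9975, f(2) ≈ 0.9093, f(2.5) ≈ 0.5985, f(3) ≈ 0.1411, f(3.5) ≈ -0.3508.
Sum = Δt · [f(1) + f(1.5) + f(2) + ...].
Sum ≈ 1.5685.

1.5685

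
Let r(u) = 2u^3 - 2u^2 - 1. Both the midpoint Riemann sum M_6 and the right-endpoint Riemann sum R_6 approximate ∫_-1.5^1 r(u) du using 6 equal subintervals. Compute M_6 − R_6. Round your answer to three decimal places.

-1.964

M_6 ≈ -7.32133.
R_6 ≈ -5.35735.
M_6 − R_6 ≈ -1.964.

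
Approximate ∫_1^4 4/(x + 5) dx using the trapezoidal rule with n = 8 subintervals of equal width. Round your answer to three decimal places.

Δx = (4 − 1)/8 = 0.375.
f(1) = 2/3, f(1.375) = 32/51, f(1.75) = 16/27, f(2.125) = 32/57, f(2.5) = 8/15, f(2.875) = 32/63, f(3.25) = 16/33, f(3.625) = 32/69, f(4) = 4/9.
T_8 = (Δx/2)·[f(x_0) + 2f(x_1) + ... + 2f(x_{7}) + f(x_8)].
Sum ≈ 1.623.

1.623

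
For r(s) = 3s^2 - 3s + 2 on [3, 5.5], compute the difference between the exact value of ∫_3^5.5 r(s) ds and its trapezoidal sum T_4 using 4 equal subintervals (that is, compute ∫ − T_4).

-0.48828125

Exact integral: ∫_3^5.5 r(s) ds = 112.5.
T_4 = 112.98828125.
Error = 112.5 − 112.98828125 = -0.48828125.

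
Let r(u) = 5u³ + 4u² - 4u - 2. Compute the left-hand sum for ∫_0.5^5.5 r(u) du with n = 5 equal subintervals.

Δu = (5.5 − 0.5)/5 = 1.
Left endpoints: 0.5, 1.5, 2.5, 3.5, 4.5.
r(0.5) = -2.375, r(1.5) = 17.875, r(2.5) = 91.125, r(3.5) = 247.375, r(4.5) = 516.625.
Sum = Δu · [r(0.5) + r(1.5) + r(2.5) + r(3.5) + r(4.5)].
Sum = 870.625.

870.625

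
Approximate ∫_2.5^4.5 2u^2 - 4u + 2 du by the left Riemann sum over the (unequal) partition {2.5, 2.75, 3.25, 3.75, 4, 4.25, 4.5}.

22.8125

Subinterval widths: 0.25, 0.5, 0.5, 0.25, 0.25, 0.25.
Left endpoints: 2.5, 2.75, 3.25, 3.75, 4, 4.25.
f(2.5) = 4.5, f(2.75) = 6.125, f(3.25) = 10.125, f(3.75) = 15.125, f(4) = 18, f(4.25) = 21.125.
Sum = Σ Δu_i · f(u_i).
Sum = 22.8125.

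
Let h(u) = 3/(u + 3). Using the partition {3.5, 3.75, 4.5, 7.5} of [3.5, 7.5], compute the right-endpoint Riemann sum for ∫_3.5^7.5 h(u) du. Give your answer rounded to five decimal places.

1.26825

Subinterval widths: 0.25, 0.75, 3.
Right endpoints: 3.75, 4.5, 7.5.
h(3.75) = 4/9, h(4.5) = 0.4, h(7.5) = 2/7.
Sum = Σ Δu_i · h(u_i).
Sum ≈ 1.26825.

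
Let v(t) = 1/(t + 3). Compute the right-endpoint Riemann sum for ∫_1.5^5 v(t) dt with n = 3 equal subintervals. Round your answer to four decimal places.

0.5224

Δt = (5 − 1.5)/3 = 7/6.
Right endpoints: 8/3, 23/6, 5.
v(8/3) = 3/17, v(23/6) = 6/41, v(5) = 0.125.
Sum = Δt · [v(8/3) + v(23/6) + v(5)].
Sum ≈ 0.5224.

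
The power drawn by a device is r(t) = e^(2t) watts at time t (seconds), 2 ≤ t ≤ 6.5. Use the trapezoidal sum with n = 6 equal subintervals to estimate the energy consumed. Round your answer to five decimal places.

Δt = (6.5 − 2)/6 = 0.75.
r(2) ≈ 54.59815, r(2.75) ≈ 244.69193, r(3.5) ≈ 1096.63316, r(4.25) ≈ 4914.76884, r(5) ≈ 22026.46579, r(5.75) ≈ 98715.77101, r(6.5) ≈ 442413.39201.
T_6 = (Δt/2)·[r(t_0) + 2r(t_1) + ... + 2r(t_{5}) + r(t_6)].
Sum ≈ 261174.24436.

261174.24436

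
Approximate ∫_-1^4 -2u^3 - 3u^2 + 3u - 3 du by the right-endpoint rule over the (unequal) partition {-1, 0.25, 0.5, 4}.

Subinterval widths: 1.25, 0.25, 3.5.
Right endpoints: 0.25, 0.5, 4.
f(0.25) = -2.46875, f(0.5) = -2.5, f(4) = -167.
Sum = Σ Δu_i · f(u_i).
Sum = -588.2109375.

-588.2109375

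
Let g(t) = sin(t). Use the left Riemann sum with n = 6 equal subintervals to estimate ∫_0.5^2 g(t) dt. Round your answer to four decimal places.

Δt = (2 − 0.5)/6 = 0.25.
Left endpoints: 0.5, 0.75, 1, 1.25, 1.5, 1.75.
g(0.5) ≈ 0.4794, g(0.75) ≈ 0.6816, g(1) ≈ 0.8415, g(1.25) ≈ 0.9490, g(1.5) ≈ 0.9975, g(1.75) ≈ 0.9840.
Sum = Δt · [g(0.5) + g(0.75) + g(1) + ...].
Sum ≈ 1.2333.

1.2333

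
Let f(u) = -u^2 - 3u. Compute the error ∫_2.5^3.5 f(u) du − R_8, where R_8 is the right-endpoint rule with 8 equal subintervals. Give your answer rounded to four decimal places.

0.5651

Exact integral: ∫_2.5^3.5 f(u) du ≈ -18.083333.
R_8 = -18.6484375.
Error ≈ -18.083333 − (-18.6484375) ≈ 0.5651.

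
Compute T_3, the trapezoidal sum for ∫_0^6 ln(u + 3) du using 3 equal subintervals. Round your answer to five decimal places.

10.40653

Δu = (6 − 0)/3 = 2.
f(0) ≈ 1.09861, f(2) ≈ 1.60944, f(4) ≈ 1.94591, f(6) ≈ 2.19722.
T_3 = (Δu/2)·[f(u_0) + 2f(u_1) + 2f(u_2) + f(u_3)].
Sum ≈ 10.40653.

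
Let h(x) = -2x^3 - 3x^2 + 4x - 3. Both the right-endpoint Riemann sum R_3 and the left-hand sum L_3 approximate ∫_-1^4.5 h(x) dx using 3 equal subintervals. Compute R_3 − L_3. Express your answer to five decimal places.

R_3 ≈ -517.9166667.
L_3 ≈ -114.5833333.
R_3 − L_3 ≈ -403.33333.

-403.33333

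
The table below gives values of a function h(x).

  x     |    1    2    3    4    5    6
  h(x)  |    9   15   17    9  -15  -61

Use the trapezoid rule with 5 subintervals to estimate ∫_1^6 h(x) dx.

Δx = 1.
T_5 = (1/2)·[9 + 2·15 + 2·17 + 2·9 + 2·(-15) + (-61)] = 0.

0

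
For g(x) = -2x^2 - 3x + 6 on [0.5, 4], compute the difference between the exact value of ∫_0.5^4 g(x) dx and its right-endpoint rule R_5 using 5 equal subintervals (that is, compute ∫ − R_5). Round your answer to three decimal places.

Exact integral: ∫_0.5^4 g(x) dx ≈ -45.20833.
R_5 = -60.48.
Error ≈ -45.20833 − (-60.48) ≈ 15.272.

15.272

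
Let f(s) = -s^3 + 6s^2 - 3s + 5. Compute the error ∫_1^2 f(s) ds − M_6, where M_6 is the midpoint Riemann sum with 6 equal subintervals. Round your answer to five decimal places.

0.00347

Exact integral: ∫_1^2 f(s) ds = 10.75.
M_6 ≈ 10.7465278.
Error ≈ 10.75 − 10.7465278 ≈ 0.00347.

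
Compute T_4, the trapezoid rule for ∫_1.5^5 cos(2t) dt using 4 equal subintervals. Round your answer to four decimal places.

-0.2503

Δt = (5 − 1.5)/4 = 0.875.
f(1.5) ≈ -0.9900, f(2.375) ≈ 0.0376, f(3.25) ≈ 0.9766, f(4.125) ≈ -0.3857, f(5) ≈ -0.8391.
T_4 = (Δt/2)·[f(t_0) + 2f(t_1) + 2f(t_2) + 2f(t_3) + f(t_4)].
Sum ≈ -0.2503.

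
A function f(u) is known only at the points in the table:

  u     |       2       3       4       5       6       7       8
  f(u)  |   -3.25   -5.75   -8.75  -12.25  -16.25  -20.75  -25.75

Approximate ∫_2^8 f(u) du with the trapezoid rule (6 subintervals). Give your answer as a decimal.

-78.25

Δu = 1.
T_6 = (1/2)·[(-3.25) + 2·(-5.75) + 2·(-8.75) + 2·(-12.25) + 2·(-16.25) + 2·(-20.75) + (-25.75)] = -78.25.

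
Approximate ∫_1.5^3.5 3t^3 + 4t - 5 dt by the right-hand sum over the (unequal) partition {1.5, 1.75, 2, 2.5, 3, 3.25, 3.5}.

143.359375

Subinterval widths: 0.25, 0.25, 0.5, 0.5, 0.25, 0.25.
Right endpoints: 1.75, 2, 2.5, 3, 3.25, 3.5.
f(1.75) = 18.078125, f(2) = 27, f(2.5) = 51.875, f(3) = 88, f(3.25) = 110.984375, f(3.5) = 137.625.
Sum = Σ Δt_i · f(t_i).
Sum = 143.359375.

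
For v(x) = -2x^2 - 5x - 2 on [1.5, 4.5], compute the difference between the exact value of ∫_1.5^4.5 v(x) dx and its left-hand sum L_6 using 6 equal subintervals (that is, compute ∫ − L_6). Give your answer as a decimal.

Exact integral: ∫_1.5^4.5 v(x) dx = -109.5.
L_6 = -97.
Error = -109.5 − (-97) = -12.5.

-12.5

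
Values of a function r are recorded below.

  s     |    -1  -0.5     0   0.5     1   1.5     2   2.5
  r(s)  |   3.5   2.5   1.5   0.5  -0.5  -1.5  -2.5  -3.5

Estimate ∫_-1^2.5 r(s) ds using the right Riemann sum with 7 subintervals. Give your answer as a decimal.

Δs = 0.5.
Sum = 0.5·[2.5 + 1.5 + 0.5 + (-0.5) + (-1.5) + (-2.5) + (-3.5)] = -1.75.

-1.75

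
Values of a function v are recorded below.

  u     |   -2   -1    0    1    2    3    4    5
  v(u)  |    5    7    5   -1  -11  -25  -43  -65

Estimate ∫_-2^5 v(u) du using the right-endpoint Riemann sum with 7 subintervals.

-133

Δu = 1.
Sum = 1·[7 + 5 + (-1) + (-11) + (-25) + (-43) + (-65)] = -133.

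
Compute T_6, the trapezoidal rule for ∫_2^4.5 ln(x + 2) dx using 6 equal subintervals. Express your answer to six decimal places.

Δx = (4.5 − 2)/6 = 5/12.
f(2) ≈ 1.386294, f(29/12) ≈ 1.485385, f(17/6) ≈ 1.575536, f(3.25) ≈ 1.658228, f(11/3) ≈ 1.734601, f(49/12) ≈ 1.805553, f(4.5) ≈ 1.871802.
T_6 = (Δx/2)·[f(x_0) + 2f(x_1) + ... + 2f(x_{5}) + f(x_6)].
Sum ≈ 4.120147.

4.120147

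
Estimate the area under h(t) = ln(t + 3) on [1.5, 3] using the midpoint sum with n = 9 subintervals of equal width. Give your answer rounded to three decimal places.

Δt = (3 − 1.5)/9 = 1/6.
Midpoints: 19/12, 1.75, 23/12, 25/12, 2.25, 29/12, 31/12, 2.75, 35/12.
h(19/12) ≈ 1.522, h(1.75) ≈ 1.558, h(23/12) ≈ 1.593, h(25/12) ≈ 1.626, h(2.25) ≈ 1.658, h(29/12) ≈ 1.689, h(31/12) ≈ 1.720, h(2.75) ≈ 1.749, h(35/12) ≈ 1.778.
Sum = Δt · [h(19/12) + h(1.75) + h(23/12) + ...].
Sum ≈ 2.482.

2.482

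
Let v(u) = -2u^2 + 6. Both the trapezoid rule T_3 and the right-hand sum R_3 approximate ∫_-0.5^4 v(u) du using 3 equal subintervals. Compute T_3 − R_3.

23.625

T_3 = -19.125.
R_3 = -42.75.
T_3 − R_3 = 23.625.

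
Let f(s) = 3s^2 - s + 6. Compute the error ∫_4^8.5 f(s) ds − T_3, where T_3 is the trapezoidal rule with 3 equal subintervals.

Exact integral: ∫_4^8.5 f(s) ds = 549.
T_3 = 554.0625.
Error = 549 − 554.0625 = -5.0625.

-5.0625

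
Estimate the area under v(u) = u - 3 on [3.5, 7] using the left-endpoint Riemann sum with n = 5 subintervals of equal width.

Δu = (7 − 3.5)/5 = 0.7.
Left endpoints: 3.5, 4.2, 4.9, 5.6, 6.3.
v(3.5) = 0.5, v(4.2) = 1.2, v(4.9) = 1.9, v(5.6) = 2.6, v(6.3) = 3.3.
Sum = Δu · [v(3.5) + v(4.2) + v(4.9) + v(5.6) + v(6.3)].
Sum = 6.65.

6.65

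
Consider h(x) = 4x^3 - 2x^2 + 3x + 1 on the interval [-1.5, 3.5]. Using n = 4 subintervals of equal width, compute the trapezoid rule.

147.1875

Δx = (3.5 − (-1.5))/4 = 1.25.
h(-1.5) = -21.5, h(-0.25) = 0.0625, h(1) = 6, h(2.25) = 43.1875, h(3.5) = 158.5.
T_4 = (Δx/2)·[h(x_0) + 2h(x_1) + 2h(x_2) + 2h(x_3) + h(x_4)].
Sum = 147.1875.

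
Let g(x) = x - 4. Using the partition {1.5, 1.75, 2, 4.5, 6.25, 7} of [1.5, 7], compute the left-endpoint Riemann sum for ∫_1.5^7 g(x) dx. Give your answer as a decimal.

Subinterval widths: 0.25, 0.25, 2.5, 1.75, 0.75.
Left endpoints: 1.5, 1.75, 2, 4.5, 6.25.
g(1.5) = -2.5, g(1.75) = -2.25, g(2) = -2, g(4.5) = 0.5, g(6.25) = 2.25.
Sum = Σ Δx_i · g(x_i).
Sum = -3.625.

-3.625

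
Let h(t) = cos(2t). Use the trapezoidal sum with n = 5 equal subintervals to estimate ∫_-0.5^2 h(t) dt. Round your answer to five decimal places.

Δt = (2 − (-0.5))/5 = 0.5.
h(-0.5) ≈ 0.54030, h(0) ≈ 1.00000, h(0.5) ≈ 0.54030, h(1) ≈ -0.41615, h(1.5) ≈ -0.98999, h(2) ≈ -0.65364.
T_5 = (Δt/2)·[h(t_0) + 2h(t_1) + ... + 2h(t_{4}) + h(t_5)].
Sum ≈ 0.03875.

0.03875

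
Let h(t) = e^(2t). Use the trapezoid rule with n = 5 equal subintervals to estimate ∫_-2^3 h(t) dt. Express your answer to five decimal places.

Δt = (3 − (-2))/5 = 1.
h(-2) ≈ 0.01832, h(-1) ≈ 0.13534, h(0) ≈ 1.00000, h(1) ≈ 7.38906, h(2) ≈ 54.59815, h(3) ≈ 403.42879.
T_5 = (Δt/2)·[h(t_0) + 2h(t_1) + ... + 2h(t_{4}) + h(t_5)].
Sum ≈ 264.84610.

264.84610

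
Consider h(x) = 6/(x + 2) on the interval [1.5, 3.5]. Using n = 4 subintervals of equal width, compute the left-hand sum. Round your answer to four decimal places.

2.8738

Δx = (3.5 − 1.5)/4 = 0.5.
Left endpoints: 1.5, 2, 2.5, 3.
h(1.5) = 12/7, h(2) = 1.5, h(2.5) = 4/3, h(3) = 1.2.
Sum = Δx · [h(1.5) + h(2) + h(2.5) + h(3)].
Sum ≈ 2.8738.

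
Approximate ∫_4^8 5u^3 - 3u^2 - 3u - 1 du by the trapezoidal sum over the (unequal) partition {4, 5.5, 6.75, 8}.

Subinterval widths: 1.5, 1.25, 1.25.
f(4) = 259, f(5.5) = 723.625, f(6.75) = 1379.796875, f(8) = 2343.
On each subinterval the trapezoid contributes (Δu_i/2)·[f(u_{i-1}) + f(u_i)].
Sum = 4378.35546875.

4378.35546875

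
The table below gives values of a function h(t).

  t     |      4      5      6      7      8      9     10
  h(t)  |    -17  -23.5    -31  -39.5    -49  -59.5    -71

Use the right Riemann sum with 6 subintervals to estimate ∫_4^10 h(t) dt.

-273.5

Δt = 1.
Sum = 1·[(-23.5) + (-31) + (-39.5) + (-49) + (-59.5) + (-71)] = -273.5.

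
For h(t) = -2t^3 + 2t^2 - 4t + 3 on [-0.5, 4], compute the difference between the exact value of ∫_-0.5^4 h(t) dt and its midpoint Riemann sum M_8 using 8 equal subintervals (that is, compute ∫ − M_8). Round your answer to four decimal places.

Exact integral: ∫_-0.5^4 h(t) dt = -103.21875.
M_8 ≈ -102.210205.
Error ≈ -103.21875 − (-102.210205) ≈ -1.0085.

-1.0085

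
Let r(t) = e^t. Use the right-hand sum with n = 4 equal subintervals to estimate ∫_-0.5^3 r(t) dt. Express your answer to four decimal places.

29.2283

Δt = (3 − (-0.5))/4 = 0.875.
Right endpoints: 0.375, 1.25, 2.125, 3.
r(0.375) ≈ 1.4550, r(1.25) ≈ 3.4903, r(2.125) ≈ 8.3729, r(3) ≈ 20.0855.
Sum = Δt · [r(0.375) + r(1.25) + r(2.125) + r(3)].
Sum ≈ 29.2283.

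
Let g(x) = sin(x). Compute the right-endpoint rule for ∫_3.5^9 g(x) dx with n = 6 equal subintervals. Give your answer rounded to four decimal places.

Δx = (9 − 3.5)/6 = 11/12.
Right endpoints: 53/12, 16/3, 6.25, 43/6, 97/12, 9.
g(53/12) ≈ -0.9566, g(16/3) ≈ -0.8133, g(6.25) ≈ -0.0332, g(43/6) ≈ 0.7730, g(97/12) ≈ 0.9738, g(9) ≈ 0.4121.
Sum = Δx · [g(53/12) + g(16/3) + g(6.25) + ...].
Sum ≈ 0.3261.

0.3261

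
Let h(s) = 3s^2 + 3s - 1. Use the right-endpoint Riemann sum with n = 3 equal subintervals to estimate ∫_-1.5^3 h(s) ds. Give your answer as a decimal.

Δs = (3 − (-1.5))/3 = 1.5.
Right endpoints: 0, 1.5, 3.
h(0) = -1, h(1.5) = 10.25, h(3) = 35.
Sum = Δs · [h(0) + h(1.5) + h(3)].
Sum = 66.375.

66.375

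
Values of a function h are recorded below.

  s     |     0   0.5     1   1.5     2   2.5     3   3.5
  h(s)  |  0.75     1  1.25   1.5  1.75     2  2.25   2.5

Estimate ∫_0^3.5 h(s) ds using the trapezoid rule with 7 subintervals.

Δs = 0.5.
T_7 = (0.5/2)·[0.75 + 2·1 + 2·1.25 + 2·1.5 + 2·1.75 + 2·2 + 2·2.25 + 2.5] = 5.6875.

5.6875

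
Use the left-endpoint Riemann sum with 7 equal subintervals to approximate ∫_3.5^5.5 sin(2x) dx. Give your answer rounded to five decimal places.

Δx = (5.5 − 3.5)/7 = 2/7.
Left endpoints: 3.5, 53/14, 57/14, 61/14, 65/14, 69/14, 73/14.
f(3.5) ≈ 0.65699, f(53/14) ≈ 0.96035, f(57/14) ≈ 0.95856, f(61/14) ≈ 0.65221, f(65/14) ≈ 0.13862, f(69/14) ≈ -0.41902, f(73/14) ≈ -0.84351.
Sum = Δx · [f(3.5) + f(53/14) + f(57/14) + ...].
Sum ≈ 0.60120.

0.60120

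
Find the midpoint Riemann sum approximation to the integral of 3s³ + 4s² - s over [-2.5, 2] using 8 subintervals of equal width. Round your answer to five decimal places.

15.12048

Δs = (2 − (-2.5))/8 = 0.5625.
Midpoints: -2.21875, -1.65625, -1.09375, -0.53125, 0.03125, 0.59375, 1.15625, 1.71875.
f(-2.21875) = -355781/32768, f(-1.65625) = -32807/32768, f(-1.09375) = 64015/32768, f(-0.53125) = 39661/32768, f(0.03125) = -893/32768, f(0.59375) = 47329/32768, f(1.15625) = 289303/32768, f(1.71875) = 830005/32768.
Sum = Δs · [f(-2.21875) + f(-1.65625) + f(-1.09375) + ...].
Sum ≈ 15.12048.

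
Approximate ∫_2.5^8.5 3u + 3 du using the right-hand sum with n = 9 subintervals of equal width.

123

Δu = (8.5 − 2.5)/9 = 2/3.
Right endpoints: 19/6, 23/6, 4.5, 31/6, 35/6, 6.5, 43/6, 47/6, 8.5.
f(19/6) = 12.5, f(23/6) = 14.5, f(4.5) = 16.5, f(31/6) = 18.5, f(35/6) = 20.5, f(6.5) = 22.5, f(43/6) = 24.5, f(47/6) = 26.5, f(8.5) = 28.5.
Sum = Δu · [f(19/6) + f(23/6) + f(4.5) + ...].
Sum = 123.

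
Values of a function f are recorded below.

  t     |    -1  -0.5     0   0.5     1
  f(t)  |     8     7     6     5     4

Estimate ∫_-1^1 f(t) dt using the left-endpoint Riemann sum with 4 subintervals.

13

Δt = 0.5.
Sum = 0.5·[8 + 7 + 6 + 5] = 13.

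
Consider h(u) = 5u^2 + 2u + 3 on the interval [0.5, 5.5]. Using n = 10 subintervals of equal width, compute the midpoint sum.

321.5625

Δu = (5.5 − 0.5)/10 = 0.5.
Midpoints: 0.75, 1.25, 1.75, 2.25, 2.75, 3.25, 3.75, 4.25, 4.75, 5.25.
h(0.75) = 7.3125, h(1.25) = 13.3125, h(1.75) = 21.8125, h(2.25) = 32.8125, h(2.75) = 46.3125, h(3.25) = 62.3125, h(3.75) = 80.8125, h(4.25) = 101.8125, h(4.75) = 125.3125, h(5.25) = 151.3125.
Sum = Δu · [h(0.75) + h(1.25) + h(1.75) + ...].
Sum = 321.5625.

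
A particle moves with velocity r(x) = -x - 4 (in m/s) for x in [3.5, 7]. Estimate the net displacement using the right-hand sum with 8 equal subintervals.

-33.140625

Δx = (7 − 3.5)/8 = 0.4375.
Right endpoints: 3.9375, 4.375, 4.8125, 5.25, 5.6875, 6.125, 6.5625, 7.
r(3.9375) = -7.9375, r(4.375) = -8.375, r(4.8125) = -8.8125, r(5.25) = -9.25, r(5.6875) = -9.6875, r(6.125) = -10.125, r(6.5625) = -10.5625, r(7) = -11.
Sum = Δx · [r(3.9375) + r(4.375) + r(4.8125) + ...].
Sum = -33.140625.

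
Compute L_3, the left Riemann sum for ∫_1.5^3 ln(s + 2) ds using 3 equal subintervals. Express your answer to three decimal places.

2.072

Δs = (3 − 1.5)/3 = 0.5.
Left endpoints: 1.5, 2, 2.5.
f(1.5) ≈ 1.253, f(2) ≈ 1.386, f(2.5) ≈ 1.504.
Sum = Δs · [f(1.5) + f(2) + f(2.5)].
Sum ≈ 2.072.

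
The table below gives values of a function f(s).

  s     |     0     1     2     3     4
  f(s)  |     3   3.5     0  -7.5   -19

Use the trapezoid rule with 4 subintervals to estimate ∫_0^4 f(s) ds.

-12

Δs = 1.
T_4 = (1/2)·[3 + 2·3.5 + 2·0 + 2·(-7.5) + (-19)] = -12.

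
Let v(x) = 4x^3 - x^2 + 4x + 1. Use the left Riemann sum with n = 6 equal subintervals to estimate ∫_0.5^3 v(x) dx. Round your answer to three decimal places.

70.770

Δx = (3 − 0.5)/6 = 5/12.
Left endpoints: 0.5, 11/12, 4/3, 1.75, 13/6, 31/12.
v(0.5) = 3.25, v(11/12) = 373/54, v(4/3) = 379/27, v(1.75) = 26.375, v(13/6) = 4931/108, v(31/12) = 7951/108.
Sum = Δx · [v(0.5) + v(11/12) + v(4/3) + ...].
Sum ≈ 70.770.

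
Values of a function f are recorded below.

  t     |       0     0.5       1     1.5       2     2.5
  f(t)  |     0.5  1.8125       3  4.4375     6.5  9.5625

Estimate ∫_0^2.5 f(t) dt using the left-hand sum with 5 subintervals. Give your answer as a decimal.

8.125

Δt = 0.5.
Sum = 0.5·[0.5 + 1.8125 + 3 + 4.4375 + 6.5] = 8.125.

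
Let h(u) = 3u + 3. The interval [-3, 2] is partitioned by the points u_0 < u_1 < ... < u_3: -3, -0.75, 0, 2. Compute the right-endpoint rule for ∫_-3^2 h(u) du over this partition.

21.9375

Subinterval widths: 2.25, 0.75, 2.
Right endpoints: -0.75, 0, 2.
h(-0.75) = 0.75, h(0) = 3, h(2) = 9.
Sum = Σ Δu_i · h(u_i).
Sum = 21.9375.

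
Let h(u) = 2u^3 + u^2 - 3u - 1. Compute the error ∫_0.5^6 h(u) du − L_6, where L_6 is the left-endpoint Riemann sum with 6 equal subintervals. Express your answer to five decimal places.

190.91811

Exact integral: ∫_0.5^6 h(u) du ≈ 660.8020833.
L_6 ≈ 469.8839699.
Error ≈ 660.8020833 − 469.8839699 ≈ 190.91811.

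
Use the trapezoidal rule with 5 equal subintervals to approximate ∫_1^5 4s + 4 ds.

Δs = (5 − 1)/5 = 0.8.
f(1) = 8, f(1.8) = 11.2, f(2.6) = 14.4, f(3.4) = 17.6, f(4.2) = 20.8, f(5) = 24.
T_5 = (Δs/2)·[f(s_0) + 2f(s_1) + ... + 2f(s_{4}) + f(s_5)].
Sum = 64.

64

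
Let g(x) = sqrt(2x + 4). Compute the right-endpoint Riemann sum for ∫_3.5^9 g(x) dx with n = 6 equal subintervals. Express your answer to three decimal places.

22.859

Δx = (9 − 3.5)/6 = 11/12.
Right endpoints: 53/12, 16/3, 6.25, 43/6, 97/12, 9.
g(53/12) ≈ 3.582, g(16/3) ≈ 3.830, g(6.25) ≈ 4.062, g(43/6) ≈ 4.282, g(97/12) ≈ 4.491, g(9) ≈ 4.690.
Sum = Δx · [g(53/12) + g(16/3) + g(6.25) + ...].
Sum ≈ 22.859.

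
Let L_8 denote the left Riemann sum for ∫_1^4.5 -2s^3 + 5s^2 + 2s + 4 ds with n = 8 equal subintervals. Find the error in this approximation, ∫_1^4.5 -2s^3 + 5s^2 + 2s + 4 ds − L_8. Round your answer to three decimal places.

-15.560

Exact integral: ∫_1^4.5 f(s) ds ≈ -21.07292.
L_8 ≈ -5.51318.
Error ≈ -21.07292 − (-5.51318) ≈ -15.560.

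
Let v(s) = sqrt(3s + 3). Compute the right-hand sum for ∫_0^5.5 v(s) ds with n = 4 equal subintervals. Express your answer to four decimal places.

Δs = (5.5 − 0)/4 = 1.375.
Right endpoints: 1.375, 2.75, 4.125, 5.5.
v(1.375) ≈ 2.6693, v(2.75) ≈ 3.3541, v(4.125) ≈ 3.9211, v(5.5) ≈ 4.4159.
Sum = Δs · [v(1.375) + v(2.75) + v(4.125) + v(5.5)].
Sum ≈ 19.7455.

19.7455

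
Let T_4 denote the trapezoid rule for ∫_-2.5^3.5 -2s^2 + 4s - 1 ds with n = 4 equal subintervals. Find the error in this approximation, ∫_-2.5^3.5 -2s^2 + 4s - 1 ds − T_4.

4.5

Exact integral: ∫_-2.5^3.5 f(s) ds = -33.
T_4 = -37.5.
Error = -33 − (-37.5) = 4.5.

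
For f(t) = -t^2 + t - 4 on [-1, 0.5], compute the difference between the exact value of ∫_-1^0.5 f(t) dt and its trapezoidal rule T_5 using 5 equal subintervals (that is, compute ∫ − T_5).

Exact integral: ∫_-1^0.5 f(t) dt = -6.75.
T_5 = -6.7725.
Error = -6.75 − (-6.7725) = 0.0225.

0.0225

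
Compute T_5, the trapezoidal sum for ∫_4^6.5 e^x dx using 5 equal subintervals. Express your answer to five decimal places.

Δx = (6.5 − 4)/5 = 0.5.
f(4) ≈ 54.59815, f(4.5) ≈ 90.01713, f(5) ≈ 148.41316, f(5.5) ≈ 244.69193, f(6) ≈ 403.42879, f(6.5) ≈ 665.14163.
T_5 = (Δx/2)·[f(x_0) + 2f(x_1) + ... + 2f(x_{4}) + f(x_5)].
Sum ≈ 623.21045.

623.21045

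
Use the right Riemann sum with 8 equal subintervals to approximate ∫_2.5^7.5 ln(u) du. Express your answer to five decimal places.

8.15571

Δu = (7.5 − 2.5)/8 = 0.625.
Right endpoints: 3.125, 3.75, 4.375, 5, 5.625, 6.25, 6.875, 7.5.
f(3.125) ≈ 1.13943, f(3.75) ≈ 1.32176, f(4.375) ≈ 1.47591, f(5) ≈ 1.60944, f(5.625) ≈ 1.72722, f(6.25) ≈ 1.83258, f(6.875) ≈ 1.92789, f(7.5) ≈ 2.01490.
Sum = Δu · [f(3.125) + f(3.75) + f(4.375) + ...].
Sum ≈ 8.15571.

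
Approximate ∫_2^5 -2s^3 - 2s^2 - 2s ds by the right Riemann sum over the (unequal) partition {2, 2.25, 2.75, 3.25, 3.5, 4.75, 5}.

Subinterval widths: 0.25, 0.5, 0.5, 0.25, 1.25, 0.25.
Right endpoints: 2.25, 2.75, 3.25, 3.5, 4.75, 5.
f(2.25) = -37.40625, f(2.75) = -62.21875, f(3.25) = -96.28125, f(3.5) = -117.25, f(4.75) = -268.96875, f(5) = -310.
Sum = Σ Δs_i · f(s_i).
Sum = -531.625.

-531.625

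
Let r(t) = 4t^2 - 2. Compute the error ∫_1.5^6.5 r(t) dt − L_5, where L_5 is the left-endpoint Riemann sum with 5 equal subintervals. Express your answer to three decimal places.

Exact integral: ∫_1.5^6.5 r(t) dt ≈ 351.66667.
L_5 = 275.
Error ≈ 351.66667 − 275 ≈ 76.667.

76.667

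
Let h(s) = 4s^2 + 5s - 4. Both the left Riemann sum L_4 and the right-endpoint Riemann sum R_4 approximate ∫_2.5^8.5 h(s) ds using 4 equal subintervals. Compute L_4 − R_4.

-441

L_4 = 727.5.
R_4 = 1168.5.
L_4 − R_4 = -441.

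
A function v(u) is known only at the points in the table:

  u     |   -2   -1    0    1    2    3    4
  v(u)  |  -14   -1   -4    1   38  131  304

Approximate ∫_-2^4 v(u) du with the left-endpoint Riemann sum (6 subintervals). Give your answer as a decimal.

151

Δu = 1.
Sum = 1·[(-14) + (-1) + (-4) + 1 + 38 + 131] = 151.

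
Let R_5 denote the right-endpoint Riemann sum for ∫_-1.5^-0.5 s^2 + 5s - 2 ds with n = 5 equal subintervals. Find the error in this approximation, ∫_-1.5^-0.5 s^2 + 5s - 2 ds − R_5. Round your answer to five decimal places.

Exact integral: ∫_-1.5^-0.5 f(s) ds ≈ -5.9166667.
R_5 = -5.61.
Error ≈ -5.9166667 − (-5.61) ≈ -0.30667.

-0.30667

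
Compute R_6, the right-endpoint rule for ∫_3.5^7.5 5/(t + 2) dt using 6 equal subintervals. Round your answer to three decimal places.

2.609

Δt = (7.5 − 3.5)/6 = 2/3.
Right endpoints: 25/6, 29/6, 5.5, 37/6, 41/6, 7.5.
f(25/6) = 30/37, f(29/6) = 30/41, f(5.5) = 2/3, f(37/6) = 30/49, f(41/6) = 30/53, f(7.5) = 10/19.
Sum = Δt · [f(25/6) + f(29/6) + f(5.5) + ...].
Sum ≈ 2.609.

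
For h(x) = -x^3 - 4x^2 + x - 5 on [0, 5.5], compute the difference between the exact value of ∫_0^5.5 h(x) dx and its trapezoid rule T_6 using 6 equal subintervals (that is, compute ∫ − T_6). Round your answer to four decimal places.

9.4356

Exact integral: ∫_0^5.5 h(x) dx ≈ -462.973958.
T_6 ≈ -472.409578.
Error ≈ -462.973958 − (-472.409578) ≈ 9.4356.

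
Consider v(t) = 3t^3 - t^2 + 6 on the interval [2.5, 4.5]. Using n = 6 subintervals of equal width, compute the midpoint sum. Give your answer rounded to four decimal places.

Δt = (4.5 − 2.5)/6 = 1/3.
Midpoints: 8/3, 3, 10/3, 11/3, 4, 13/3.
v(8/3) = 502/9, v(3) = 78, v(10/3) = 106, v(11/3) = 1264/9, v(4) = 182, v(13/3) = 694/3.
Sum = Δt · [v(8/3) + v(3) + v(10/3) + ...].
Sum ≈ 264.5185.

264.5185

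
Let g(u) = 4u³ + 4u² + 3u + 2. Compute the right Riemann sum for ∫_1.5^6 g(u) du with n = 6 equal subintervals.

2029.359375

Δu = (6 − 1.5)/6 = 0.75.
Right endpoints: 2.25, 3, 3.75, 4.5, 5.25, 6.
g(2.25) = 74.5625, g(3) = 155, g(3.75) = 280.4375, g(4.5) = 461, g(5.25) = 706.8125, g(6) = 1028.
Sum = Δu · [g(2.25) + g(3) + g(3.75) + ...].
Sum = 2029.359375.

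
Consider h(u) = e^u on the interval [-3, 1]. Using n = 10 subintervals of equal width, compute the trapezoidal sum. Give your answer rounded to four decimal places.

Δu = (1 − (-3))/10 = 0.4.
h(-3) ≈ 0.0498, h(-2.6) ≈ 0.0743, h(-2.2) ≈ 0.1108, h(-1.8) ≈ 0.1653, h(-1.4) ≈ 0.2466, h(-1) ≈ 0.3679, h(-0.6) ≈ 0.5488, h(-0.2) ≈ 0.8187, h(0.2) ≈ 1.2214, h(0.6) ≈ 1.8221, h(1) ≈ 2.7183.
T_10 = (Δu/2)·[h(u_0) + 2h(u_1) + ... + 2h(u_{9}) + h(u_10)].
Sum ≈ 2.7040.

2.7040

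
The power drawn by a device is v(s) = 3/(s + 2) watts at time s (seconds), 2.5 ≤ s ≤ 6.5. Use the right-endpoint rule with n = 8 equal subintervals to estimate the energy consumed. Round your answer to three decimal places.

Δs = (6.5 − 2.5)/8 = 0.5.
Right endpoints: 3, 3.5, 4, 4.5, 5, 5.5, 6, 6.5.
v(3) = 0.6, v(3.5) = 6/11, v(4) = 0.5, v(4.5) = 6/13, v(5) = 3/7, v(5.5) = 0.4, v(6) = 0.375, v(6.5) = 6/17.
Sum = Δs · [v(3) + v(3.5) + v(4) + ...].
Sum ≈ 1.832.

1.832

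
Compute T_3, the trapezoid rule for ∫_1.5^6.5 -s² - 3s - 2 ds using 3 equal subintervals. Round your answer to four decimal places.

-162.7315

Δs = (6.5 − 1.5)/3 = 5/3.
f(1.5) = -8.75, f(19/6) = -775/36, f(29/6) = -1435/36, f(6.5) = -63.75.
T_3 = (Δs/2)·[f(s_0) + 2f(s_1) + 2f(s_2) + f(s_3)].
Sum ≈ -162.7315.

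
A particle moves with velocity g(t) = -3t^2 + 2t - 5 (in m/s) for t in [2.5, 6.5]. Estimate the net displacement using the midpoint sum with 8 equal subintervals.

-242.75

Δt = (6.5 − 2.5)/8 = 0.5.
Midpoints: 2.75, 3.25, 3.75, 4.25, 4.75, 5.25, 5.75, 6.25.
g(2.75) = -22.1875, g(3.25) = -30.1875, g(3.75) = -39.6875, g(4.25) = -50.6875, g(4.75) = -63.1875, g(5.25) = -77.1875, g(5.75) = -92.6875, g(6.25) = -109.6875.
Sum = Δt · [g(2.75) + g(3.25) + g(3.75) + ...].
Sum = -242.75.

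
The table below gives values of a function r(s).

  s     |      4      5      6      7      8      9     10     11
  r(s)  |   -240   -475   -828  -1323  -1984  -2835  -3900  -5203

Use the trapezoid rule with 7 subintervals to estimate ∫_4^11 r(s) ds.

-14066.5

Δs = 1.
T_7 = (1/2)·[(-240) + 2·(-475) + 2·(-828) + 2·(-1323) + 2·(-1984) + 2·(-2835) + 2·(-3900) + (-5203)] = -14066.5.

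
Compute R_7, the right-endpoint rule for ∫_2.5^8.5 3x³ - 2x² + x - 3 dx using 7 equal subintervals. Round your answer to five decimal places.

Δx = (8.5 − 2.5)/7 = 6/7.
Right endpoints: 47/14, 59/14, 71/14, 83/14, 95/14, 107/14, 8.5.
f(47/14) = 250597/2744, f(59/14) = 522001/2744, f(71/14) = 938269/2744, f(83/14) = 1530505/2744, f(95/14) = 2329813/2744, f(107/14) = 3367297/2744, f(8.5) = 1703.375.
Sum = Δx · [f(47/14) + f(59/14) + f(71/14) + ...].
Sum ≈ 4252.14796.

4252.14796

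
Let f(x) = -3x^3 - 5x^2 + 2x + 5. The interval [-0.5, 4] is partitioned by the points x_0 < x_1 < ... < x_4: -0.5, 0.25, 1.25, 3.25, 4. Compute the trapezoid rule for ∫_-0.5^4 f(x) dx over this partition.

Subinterval widths: 0.75, 1, 2, 0.75.
f(-0.5) = 3.125, f(0.25) = 5.140625, f(1.25) = -6.171875, f(3.25) = -144.296875, f(4) = -259.
On each subinterval the trapezoid contributes (Δx_i/2)·[f(x_{i-1}) + f(x_i)].
Sum = -299.12109375.

-299.12109375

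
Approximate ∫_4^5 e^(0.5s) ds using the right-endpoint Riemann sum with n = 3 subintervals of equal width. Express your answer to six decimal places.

10.407964

Δs = (5 − 4)/3 = 1/3.
Right endpoints: 13/3, 14/3, 5.
f(13/3) ≈ 8.729138, f(14/3) ≈ 10.312259, f(5) ≈ 12.182494.
Sum = Δs · [f(13/3) + f(14/3) + f(5)].
Sum ≈ 10.407964.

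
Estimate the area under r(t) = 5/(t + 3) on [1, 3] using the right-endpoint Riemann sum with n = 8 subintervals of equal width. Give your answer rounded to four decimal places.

1.9761

Δt = (3 − 1)/8 = 0.25.
Right endpoints: 1.25, 1.5, 1.75, 2, 2.25, 2.5, 2.75, 3.
r(1.25) = 20/17, r(1.5) = 10/9, r(1.75) = 20/19, r(2) = 1, r(2.25) = 20/21, r(2.5) = 10/11, r(2.75) = 20/23, r(3) = 5/6.
Sum = Δt · [r(1.25) + r(1.5) + r(1.75) + ...].
Sum ≈ 1.9761.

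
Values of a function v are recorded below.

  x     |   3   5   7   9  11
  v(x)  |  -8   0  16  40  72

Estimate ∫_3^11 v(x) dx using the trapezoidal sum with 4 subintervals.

Δx = 2.
T_4 = (2/2)·[(-8) + 2·0 + 2·16 + 2·40 + 72] = 176.

176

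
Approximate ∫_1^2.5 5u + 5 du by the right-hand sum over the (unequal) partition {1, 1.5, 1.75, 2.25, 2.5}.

22.1875

Subinterval widths: 0.5, 0.25, 0.5, 0.25.
Right endpoints: 1.5, 1.75, 2.25, 2.5.
f(1.5) = 12.5, f(1.75) = 13.75, f(2.25) = 16.25, f(2.5) = 17.5.
Sum = Σ Δu_i · f(u_i).
Sum = 22.1875.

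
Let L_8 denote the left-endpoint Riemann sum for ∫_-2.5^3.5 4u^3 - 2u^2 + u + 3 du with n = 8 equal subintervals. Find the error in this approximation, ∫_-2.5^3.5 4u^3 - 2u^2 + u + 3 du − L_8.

Exact integral: ∫_-2.5^3.5 f(u) du = 93.
L_8 = 9.75.
Error = 93 − 9.75 = 83.25.

83.25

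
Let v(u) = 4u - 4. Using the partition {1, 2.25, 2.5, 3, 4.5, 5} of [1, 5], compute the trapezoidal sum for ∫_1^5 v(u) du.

32

Subinterval widths: 1.25, 0.25, 0.5, 1.5, 0.5.
v(1) = 0, v(2.25) = 5, v(2.5) = 6, v(3) = 8, v(4.5) = 14, v(5) = 16.
On each subinterval the trapezoid contributes (Δu_i/2)·[v(u_{i-1}) + v(u_i)].
Sum = 32.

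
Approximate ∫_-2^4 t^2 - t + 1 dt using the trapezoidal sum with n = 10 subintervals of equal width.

24.36

Δt = (4 − (-2))/10 = 0.6.
f(-2) = 7, f(-1.4) = 4.36, f(-0.8) = 2.44, f(-0.2) = 1.24, f(0.4) = 0.76, f(1) = 1, f(1.6) = 1.96, f(2.2) = 3.64, f(2.8) = 6.04, f(3.4) = 9.16, f(4) = 13.
T_10 = (Δt/2)·[f(t_0) + 2f(t_1) + ... + 2f(t_{9}) + f(t_10)].
Sum = 24.36.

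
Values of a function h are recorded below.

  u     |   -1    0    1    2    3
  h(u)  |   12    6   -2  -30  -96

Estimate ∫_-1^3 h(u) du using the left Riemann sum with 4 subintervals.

Δu = 1.
Sum = 1·[12 + 6 + (-2) + (-30)] = -14.

-14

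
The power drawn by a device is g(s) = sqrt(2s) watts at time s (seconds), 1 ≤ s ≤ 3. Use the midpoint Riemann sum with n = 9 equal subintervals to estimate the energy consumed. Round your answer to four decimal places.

Δs = (3 − 1)/9 = 2/9.
Midpoints: 10/9, 4/3, 14/9, 16/9, 2, 20/9, 22/9, 8/3, 26/9.
g(10/9) ≈ 1.4907, g(4/3) ≈ 1.6330, g(14/9) ≈ 1.7638, g(16/9) ≈ 1.8856, g(2) ≈ 2.0000, g(20/9) ≈ 2.1082, g(22/9) ≈ 2.2111, g(8/3) ≈ 2.3094, g(26/9) ≈ 2.4037.
Sum = Δs · [g(10/9) + g(4/3) + g(14/9) + ...].
Sum ≈ 3.9568.

3.9568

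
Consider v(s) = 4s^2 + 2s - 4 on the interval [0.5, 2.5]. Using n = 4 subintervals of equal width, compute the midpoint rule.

Δs = (2.5 − 0.5)/4 = 0.5.
Midpoints: 0.75, 1.25, 1.75, 2.25.
v(0.75) = -0.25, v(1.25) = 4.75, v(1.75) = 11.75, v(2.25) = 20.75.
Sum = Δs · [v(0.75) + v(1.25) + v(1.75) + v(2.25)].
Sum = 18.5.

18.5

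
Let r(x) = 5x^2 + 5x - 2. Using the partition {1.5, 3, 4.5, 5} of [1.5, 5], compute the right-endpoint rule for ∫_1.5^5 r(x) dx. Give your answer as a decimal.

Subinterval widths: 1.5, 1.5, 0.5.
Right endpoints: 3, 4.5, 5.
r(3) = 58, r(4.5) = 121.75, r(5) = 148.
Sum = Σ Δx_i · r(x_i).
Sum = 343.625.

343.625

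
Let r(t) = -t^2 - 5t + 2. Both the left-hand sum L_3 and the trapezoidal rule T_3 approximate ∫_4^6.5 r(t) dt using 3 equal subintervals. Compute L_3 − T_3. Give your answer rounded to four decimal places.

16.1458

L_3 ≈ -114.976852.
T_3 ≈ -131.122685.
L_3 − T_3 ≈ 16.1458.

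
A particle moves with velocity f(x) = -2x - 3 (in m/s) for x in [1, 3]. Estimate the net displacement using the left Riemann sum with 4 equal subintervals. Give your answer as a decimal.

Δx = (3 − 1)/4 = 0.5.
Left endpoints: 1, 1.5, 2, 2.5.
f(1) = -5, f(1.5) = -6, f(2) = -7, f(2.5) = -8.
Sum = Δx · [f(1) + f(1.5) + f(2) + f(2.5)].
Sum = -13.

-13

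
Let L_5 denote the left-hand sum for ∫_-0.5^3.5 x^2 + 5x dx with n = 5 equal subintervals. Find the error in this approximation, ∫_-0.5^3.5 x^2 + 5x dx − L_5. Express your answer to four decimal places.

Exact integral: ∫_-0.5^3.5 f(x) dx ≈ 44.333333.
L_5 = 31.96.
Error ≈ 44.333333 − 31.96 ≈ 12.3733.

12.3733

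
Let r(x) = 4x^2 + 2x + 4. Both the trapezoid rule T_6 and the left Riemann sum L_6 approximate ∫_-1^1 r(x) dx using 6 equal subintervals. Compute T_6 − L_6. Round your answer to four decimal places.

0.6667

T_6 ≈ 10.814815.
L_6 ≈ 10.148148.
T_6 − L_6 ≈ 0.6667.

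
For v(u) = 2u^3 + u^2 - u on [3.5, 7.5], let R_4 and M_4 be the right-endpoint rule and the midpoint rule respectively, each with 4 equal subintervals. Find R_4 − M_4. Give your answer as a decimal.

R_4 = 2033.
M_4 = 1600.
R_4 − M_4 = 433.

433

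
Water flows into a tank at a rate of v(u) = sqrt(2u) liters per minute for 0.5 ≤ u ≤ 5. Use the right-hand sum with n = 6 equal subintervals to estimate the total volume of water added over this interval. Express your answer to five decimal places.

10.98739

Δu = (5 − 0.5)/6 = 0.75.
Right endpoints: 1.25, 2, 2.75, 3.5, 4.25, 5.
v(1.25) ≈ 1.58114, v(2) ≈ 2.00000, v(2.75) ≈ 2.34521, v(3.5) ≈ 2.64575, v(4.25) ≈ 2.91548, v(5) ≈ 3.16228.
Sum = Δu · [v(1.25) + v(2) + v(2.75) + ...].
Sum ≈ 10.98739.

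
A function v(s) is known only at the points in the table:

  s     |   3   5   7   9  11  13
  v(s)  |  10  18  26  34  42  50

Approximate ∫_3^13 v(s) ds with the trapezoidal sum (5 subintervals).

300

Δs = 2.
T_5 = (2/2)·[10 + 2·18 + 2·26 + 2·34 + 2·42 + 50] = 300.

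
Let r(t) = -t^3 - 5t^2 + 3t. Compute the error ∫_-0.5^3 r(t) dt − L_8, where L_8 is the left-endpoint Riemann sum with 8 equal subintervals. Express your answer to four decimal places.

Exact integral: ∫_-0.5^3 r(t) dt ≈ -52.317708.
L_8 ≈ -40.087646.
Error ≈ -52.317708 − (-40.087646) ≈ -12.2301.

-12.2301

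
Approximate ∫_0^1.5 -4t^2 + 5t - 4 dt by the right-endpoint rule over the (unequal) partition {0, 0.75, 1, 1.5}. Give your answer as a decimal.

Subinterval widths: 0.75, 0.25, 0.5.
Right endpoints: 0.75, 1, 1.5.
f(0.75) = -2.5, f(1) = -3, f(1.5) = -5.5.
Sum = Σ Δt_i · f(t_i).
Sum = -5.375.

-5.375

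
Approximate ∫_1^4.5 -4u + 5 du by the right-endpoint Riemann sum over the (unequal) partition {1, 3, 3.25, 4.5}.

-32.25

Subinterval widths: 2, 0.25, 1.25.
Right endpoints: 3, 3.25, 4.5.
f(3) = -7, f(3.25) = -8, f(4.5) = -13.
Sum = Σ Δu_i · f(u_i).
Sum = -32.25.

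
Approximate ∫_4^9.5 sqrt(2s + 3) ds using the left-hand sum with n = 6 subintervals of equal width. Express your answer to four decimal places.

21.5996

Δs = (9.5 − 4)/6 = 11/12.
Left endpoints: 4, 59/12, 35/6, 6.75, 23/3, 103/12.
f(4) ≈ 3.3166, f(59/12) ≈ 3.5824, f(35/6) ≈ 3.8297, f(6.75) ≈ 4.0620, f(23/3) ≈ 4.2817, f(103/12) ≈ 4.4907.
Sum = Δs · [f(4) + f(59/12) + f(35/6) + ...].
Sum ≈ 21.5996.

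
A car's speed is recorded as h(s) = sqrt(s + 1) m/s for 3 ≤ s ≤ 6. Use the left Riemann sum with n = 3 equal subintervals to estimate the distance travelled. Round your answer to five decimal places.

Δs = (6 − 3)/3 = 1.
Left endpoints: 3, 4, 5.
h(3) ≈ 2.00000, h(4) ≈ 2.23607, h(5) ≈ 2.44949.
Sum = Δs · [h(3) + h(4) + h(5)].
Sum ≈ 6.68556.

6.68556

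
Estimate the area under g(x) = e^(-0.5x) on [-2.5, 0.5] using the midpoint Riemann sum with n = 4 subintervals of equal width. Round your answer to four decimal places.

Δx = (0.5 − (-2.5))/4 = 0.75.
Midpoints: -2.125, -1.375, -0.625, 0.125.
g(-2.125) ≈ 2.8936, g(-1.375) ≈ 1.9887, g(-0.625) ≈ 1.3668, g(0.125) ≈ 0.9394.
Sum = Δx · [g(-2.125) + g(-1.375) + g(-0.625) + g(0.125)].
Sum ≈ 5.3914.

5.3914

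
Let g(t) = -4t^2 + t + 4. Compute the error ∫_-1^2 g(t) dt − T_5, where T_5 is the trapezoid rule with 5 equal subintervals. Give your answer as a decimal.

0.72

Exact integral: ∫_-1^2 g(t) dt = 1.5.
T_5 = 0.78.
Error = 1.5 − 0.78 = 0.72.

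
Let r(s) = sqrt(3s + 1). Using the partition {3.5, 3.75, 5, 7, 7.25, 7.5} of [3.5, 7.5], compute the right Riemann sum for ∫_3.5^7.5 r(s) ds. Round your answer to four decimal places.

17.6602

Subinterval widths: 0.25, 1.25, 2, 0.25, 0.25.
Right endpoints: 3.75, 5, 7, 7.25, 7.5.
r(3.75) ≈ 3.5000, r(5) ≈ 4.0000, r(7) ≈ 4.6904, r(7.25) ≈ 4.7697, r(7.5) ≈ 4.8477.
Sum = Σ Δs_i · r(s_i).
Sum ≈ 17.6602.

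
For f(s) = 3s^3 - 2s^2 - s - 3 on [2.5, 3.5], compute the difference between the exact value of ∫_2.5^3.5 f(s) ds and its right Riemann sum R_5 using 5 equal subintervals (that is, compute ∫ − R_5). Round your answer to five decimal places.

Exact integral: ∫_2.5^3.5 f(s) ds ≈ 59.0833333.
R_5 = 66.125.
Error ≈ 59.0833333 − 66.125 ≈ -7.04167.

-7.04167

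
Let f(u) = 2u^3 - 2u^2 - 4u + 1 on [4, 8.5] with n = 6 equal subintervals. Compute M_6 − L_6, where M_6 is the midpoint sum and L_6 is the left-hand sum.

341.19140625

M_6 = 1999.79296875.
L_6 = 1658.6015625.
M_6 − L_6 = 341.19140625.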